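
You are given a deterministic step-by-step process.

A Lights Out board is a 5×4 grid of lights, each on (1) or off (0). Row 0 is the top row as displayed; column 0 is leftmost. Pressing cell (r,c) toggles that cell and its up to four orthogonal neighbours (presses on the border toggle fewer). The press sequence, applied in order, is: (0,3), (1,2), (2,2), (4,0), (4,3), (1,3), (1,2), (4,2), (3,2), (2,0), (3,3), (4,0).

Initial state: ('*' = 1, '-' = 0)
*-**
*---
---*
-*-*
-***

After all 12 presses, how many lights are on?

4

k=0  *-**
*---
---*
-*-*
-***
k=1  *---
*--*
---*
-*-*
-***
k=2  *-*-
***-
--**
-*-*
-***
k=3  *-*-
**--
-*--
-***
-***
k=4  *-*-
**--
-*--
****
*-**
k=5  *-*-
**--
-*--
***-
*---
k=6  *-**
****
-*-*
***-
*---
k=7  *--*
*---
-***
***-
*---
k=8  *--*
*---
-***
**--
****
k=9  *--*
*---
-*-*
*-**
**-*
k=10  *--*
----
*--*
--**
**-*
k=11  *--*
----
*---
----
**--
k=12  *--*
----
*---
*---
----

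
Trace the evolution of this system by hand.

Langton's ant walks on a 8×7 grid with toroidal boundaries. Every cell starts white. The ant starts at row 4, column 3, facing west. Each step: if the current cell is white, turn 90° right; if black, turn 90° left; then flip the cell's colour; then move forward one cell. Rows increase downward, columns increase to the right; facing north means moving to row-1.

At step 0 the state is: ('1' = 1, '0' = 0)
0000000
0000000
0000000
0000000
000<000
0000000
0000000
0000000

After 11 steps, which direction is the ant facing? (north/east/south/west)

south

t=0: 0000000
0000000
0000000
0000000
000<000
0000000
0000000
0000000
t=1: 0000000
0000000
0000000
000^000
0001000
0000000
0000000
0000000
t=2: 0000000
0000000
0000000
0001>00
0001000
0000000
0000000
0000000
t=3: 0000000
0000000
0000000
0001100
0001v00
0000000
0000000
0000000
t=4: 0000000
0000000
0000000
0001100
000<100
0000000
0000000
0000000
t=5: 0000000
0000000
0000000
0001100
0000100
000v000
0000000
0000000
t=6: 0000000
0000000
0000000
0001100
0000100
00<1000
0000000
0000000
t=7: 0000000
0000000
0000000
0001100
00^0100
0011000
0000000
0000000
t=8: 0000000
0000000
0000000
0001100
001>100
0011000
0000000
0000000
t=9: 0000000
0000000
0000000
0001100
0011100
001v000
0000000
0000000
t=10: 0000000
0000000
0000000
0001100
0011100
0010>00
0000000
0000000
t=11: 0000000
0000000
0000000
0001100
0011100
0010100
0000v00
0000000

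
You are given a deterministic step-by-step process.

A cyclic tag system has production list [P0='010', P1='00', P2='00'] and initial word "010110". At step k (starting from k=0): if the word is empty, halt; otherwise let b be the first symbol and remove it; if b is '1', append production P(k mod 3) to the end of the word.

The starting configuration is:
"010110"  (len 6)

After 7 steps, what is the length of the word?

6

step 0: "010110"  (len 6)
step 1: "10110"  (len 5)
step 2: "011000"  (len 6)
step 3: "11000"  (len 5)
step 4: "1000010"  (len 7)
step 5: "00001000"  (len 8)
step 6: "0001000"  (len 7)
step 7: "001000"  (len 6)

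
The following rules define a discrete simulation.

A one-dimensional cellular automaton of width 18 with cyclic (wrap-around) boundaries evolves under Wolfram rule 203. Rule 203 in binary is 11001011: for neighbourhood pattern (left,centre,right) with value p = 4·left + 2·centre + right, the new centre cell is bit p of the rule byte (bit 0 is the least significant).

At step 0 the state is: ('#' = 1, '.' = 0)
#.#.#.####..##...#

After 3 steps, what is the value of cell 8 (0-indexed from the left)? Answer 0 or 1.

gen 0: #.#.#.####..##...#
gen 1: #.....####.###.###
gen 2: #.########.###.###
gen 3: #.########.###.###

1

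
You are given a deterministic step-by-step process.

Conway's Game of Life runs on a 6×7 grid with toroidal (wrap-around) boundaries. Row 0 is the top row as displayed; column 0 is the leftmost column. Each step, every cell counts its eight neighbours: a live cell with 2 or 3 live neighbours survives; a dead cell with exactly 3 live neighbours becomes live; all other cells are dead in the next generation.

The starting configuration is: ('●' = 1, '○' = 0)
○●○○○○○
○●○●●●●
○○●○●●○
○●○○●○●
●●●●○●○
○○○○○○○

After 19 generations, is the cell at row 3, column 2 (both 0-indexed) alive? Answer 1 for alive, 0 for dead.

step 0: ○●○○○○○
○●○●●●●
○○●○●●○
○●○○●○●
●●●●○●○
○○○○○○○
step 1: ●○●○●●○
●●○●○○●
○●●○○○○
○○○○○○●
●●●●●●●
●○○○○○○
step 2: ○○●●●●○
○○○●●●●
○●●○○○●
○○○○●○●
○●●●●●○
○○○○○○○
step 3: ○○●○○○●
●●○○○○●
○○●○○○●
○○○○●○●
○○●●●●○
○●○○○○○
step 4: ○○●○○○●
○●●○○●●
○●○○○○●
○○●○●○●
○○●●●●○
○●○○●●○
step 5: ○○●●●○●
○●●○○●●
○●○●○○●
●●●○●○●
○●●○○○●
○●○○○○●
step 6: ○○○●●○●
○●○○○○●
○○○●●○○
○○○○○○●
○○○●○○●
○●○○○○●
step 7: ○○●○○○●
●○●○○○○
●○○○○●○
○○○●●●○
○○○○○●●
○○●●●○●
step 8: ●○●○○●●
●○○○○○○
○●○●○●○
○○○○○○○
○○●○○○●
●○●●●○●
step 9: ○○●○●●○
●○●○●●○
○○○○○○○
○○●○○○○
●●●○○●●
○○●○●○○
step 10: ○○●○○○●
○●○○●●●
○●○●○○○
●○●○○○●
●○●○○●●
●○●○●○○
step 11: ○○●○●○●
○●○●●●●
○●○●●○○
○○●●○●○
○○●○○●○
●○●○○○○
step 12: ○○●○●○●
○●○○○○●
●●○○○○●
○●○○○●○
○○●○●○●
○○●○○●●
step 13: ○●●●○○●
○●●○○○●
○●●○○●●
○●●○○●○
●●●●●○●
●●●○●○●
step 14: ○○○○○○●
○○○○○○●
○○○●○●●
○○○○○○○
○○○○●○○
○○○○●○○
step 15: ○○○○○●○
●○○○○○●
○○○○○●●
○○○○●●○
○○○○○○○
○○○○○●○
step 16: ○○○○○●○
●○○○○○○
●○○○●○○
○○○○●●●
○○○○●●○
○○○○○○○
step 17: ○○○○○○○
○○○○○○●
●○○○●○○
○○○●○○●
○○○○●○●
○○○○●●○
step 18: ○○○○○●○
○○○○○○○
●○○○○●●
●○○●●○●
○○○●●○●
○○○○●●○
step 19: ○○○○●●○
○○○○○●○
●○○○●●○
○○○●○○○
●○○○○○●
○○○●○○●

0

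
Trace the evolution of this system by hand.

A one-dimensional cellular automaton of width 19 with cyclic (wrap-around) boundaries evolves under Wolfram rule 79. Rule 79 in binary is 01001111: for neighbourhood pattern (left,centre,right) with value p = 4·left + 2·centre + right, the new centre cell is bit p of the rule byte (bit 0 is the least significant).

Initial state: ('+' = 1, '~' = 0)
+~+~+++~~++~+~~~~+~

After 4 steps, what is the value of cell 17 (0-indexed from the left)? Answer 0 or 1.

1

step 0: +~+~+++~~++~+~~~~+~
step 1: +~+~+~+~+++~+~++++~
step 2: +~+~+~+~+~+~+~+~~+~
step 3: +~+~+~+~+~+~+~+~++~
step 4: +~+~+~+~+~+~+~+~++~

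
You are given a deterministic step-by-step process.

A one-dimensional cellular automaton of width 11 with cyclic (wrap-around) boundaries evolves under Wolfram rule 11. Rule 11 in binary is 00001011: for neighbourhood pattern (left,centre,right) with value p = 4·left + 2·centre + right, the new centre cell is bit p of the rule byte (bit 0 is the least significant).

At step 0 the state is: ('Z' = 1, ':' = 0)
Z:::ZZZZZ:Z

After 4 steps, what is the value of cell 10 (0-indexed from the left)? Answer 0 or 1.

gen 0: Z:::ZZZZZ:Z
gen 1: ::ZZZ:::::Z
gen 2: :ZZ:::ZZZZ:
gen 3: ZZ::ZZZ::::
gen 4: Z::ZZ:::ZZZ

1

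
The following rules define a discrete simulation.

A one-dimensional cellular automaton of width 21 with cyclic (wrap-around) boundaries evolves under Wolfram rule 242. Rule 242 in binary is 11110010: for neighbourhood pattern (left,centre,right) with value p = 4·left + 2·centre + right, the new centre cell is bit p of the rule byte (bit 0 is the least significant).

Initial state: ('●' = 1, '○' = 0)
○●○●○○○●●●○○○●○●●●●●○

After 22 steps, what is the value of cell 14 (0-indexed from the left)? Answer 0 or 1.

1

[0] ○●○●○○○●●●○○○●○●●●●●○
[1] ●○●○●○●○●●●○●○●○●●●●●
[2] ●●○●○●○●○●●●○●○●○●●●●
[3] ●●●○●○●○●○●●●○●○●○●●●
[4] ●●●●○●○●○●○●●●○●○●○●●
[5] ●●●●●○●○●○●○●●●○●○●○●
[6] ●●●●●●○●○●○●○●●●○●○●○
[7] ○●●●●●●○●○●○●○●●●○●○●
[8] ●○●●●●●●○●○●○●○●●●○●○
[9] ○●○●●●●●●○●○●○●○●●●○●
[10] ●○●○●●●●●●○●○●○●○●●●○
[11] ○●○●○●●●●●●○●○●○●○●●●
[12] ●○●○●○●●●●●●○●○●○●○●●
[13] ●●○●○●○●●●●●●○●○●○●○●
[14] ●●●○●○●○●●●●●●○●○●○●○
[15] ○●●●○●○●○●●●●●●○●○●○●
[16] ●○●●●○●○●○●●●●●●○●○●○
[17] ○●○●●●○●○●○●●●●●●○●○●
[18] ●○●○●●●○●○●○●●●●●●○●○
[19] ○●○●○●●●○●○●○●●●●●●○●
[20] ●○●○●○●●●○●○●○●●●●●●○
[21] ○●○●○●○●●●○●○●○●●●●●●
[22] ●○●○●○●○●●●○●○●○●●●●●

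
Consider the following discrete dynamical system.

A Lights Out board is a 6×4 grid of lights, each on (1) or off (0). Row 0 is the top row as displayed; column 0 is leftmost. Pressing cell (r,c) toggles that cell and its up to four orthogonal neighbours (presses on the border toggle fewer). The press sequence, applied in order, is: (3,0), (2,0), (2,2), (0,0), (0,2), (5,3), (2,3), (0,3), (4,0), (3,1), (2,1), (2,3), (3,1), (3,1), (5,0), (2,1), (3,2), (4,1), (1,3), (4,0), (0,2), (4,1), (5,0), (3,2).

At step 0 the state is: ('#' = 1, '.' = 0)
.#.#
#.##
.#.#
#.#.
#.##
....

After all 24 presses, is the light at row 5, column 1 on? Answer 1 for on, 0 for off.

0

[0] .#.#
#.##
.#.#
#.#.
#.##
....
[1] .#.#
#.##
##.#
.##.
..##
....
[2] .#.#
..##
...#
###.
..##
....
[3] .#.#
...#
.##.
##..
..##
....
[4] #..#
#..#
.##.
##..
..##
....
[5] ###.
#.##
.##.
##..
..##
....
[6] ###.
#.##
.##.
##..
..#.
..##
[7] ###.
#.#.
.#.#
##.#
..#.
..##
[8] ##.#
#.##
.#.#
##.#
..#.
..##
[9] ##.#
#.##
.#.#
.#.#
###.
#.##
[10] ##.#
#.##
...#
#.##
#.#.
#.##
[11] ##.#
####
####
####
#.#.
#.##
[12] ##.#
###.
##..
###.
#.#.
#.##
[13] ##.#
###.
#...
....
###.
#.##
[14] ##.#
###.
##..
###.
#.#.
#.##
[15] ##.#
###.
##..
###.
..#.
.###
[16] ##.#
#.#.
..#.
#.#.
..#.
.###
[17] ##.#
#.#.
....
##.#
....
.###
[18] ##.#
#.#.
....
#..#
###.
..##
[19] ##..
#..#
...#
#..#
###.
..##
[20] ##..
#..#
...#
...#
..#.
#.##
[21] #.##
#.##
...#
...#
..#.
#.##
[22] #.##
#.##
...#
.#.#
##..
####
[23] #.##
#.##
...#
.#.#
.#..
..##
[24] #.##
#.##
..##
..#.
.##.
..##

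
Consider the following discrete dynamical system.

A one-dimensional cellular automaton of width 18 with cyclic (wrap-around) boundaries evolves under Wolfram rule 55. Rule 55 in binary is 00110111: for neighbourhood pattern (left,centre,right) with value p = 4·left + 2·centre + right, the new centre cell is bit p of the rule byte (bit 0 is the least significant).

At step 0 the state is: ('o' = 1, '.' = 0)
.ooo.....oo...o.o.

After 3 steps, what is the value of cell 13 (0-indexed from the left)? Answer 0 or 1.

k=0  .ooo.....oo...o.o.
k=1  o...ooooo..ooooooo
k=2  .ooo.....oo.......
k=3  o...ooooo..ooooooo

1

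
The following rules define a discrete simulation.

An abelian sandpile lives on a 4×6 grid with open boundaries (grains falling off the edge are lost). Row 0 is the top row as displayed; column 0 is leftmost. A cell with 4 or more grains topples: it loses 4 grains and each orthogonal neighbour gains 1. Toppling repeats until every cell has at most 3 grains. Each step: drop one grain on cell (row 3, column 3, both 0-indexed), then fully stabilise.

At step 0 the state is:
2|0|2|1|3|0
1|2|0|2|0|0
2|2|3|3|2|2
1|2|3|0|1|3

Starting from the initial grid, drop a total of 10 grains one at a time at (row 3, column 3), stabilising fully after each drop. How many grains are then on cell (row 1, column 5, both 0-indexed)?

step 0: 2|0|2|1|3|0
1|2|0|2|0|0
2|2|3|3|2|2
1|2|3|0|1|3
step 1: 2|0|2|1|3|0
1|2|0|2|0|0
2|2|3|3|2|2
1|2|3|1|1|3
step 2: 2|0|2|1|3|0
1|2|0|2|0|0
2|2|3|3|2|2
1|2|3|2|1|3
step 3: 2|0|2|1|3|0
1|2|0|2|0|0
2|2|3|3|2|2
1|2|3|3|1|3
step 4: 2|0|2|1|3|0
1|2|1|3|0|0
2|3|1|1|3|2
1|3|1|2|2|3
step 5: 2|0|2|1|3|0
1|2|1|3|0|0
2|3|1|1|3|2
1|3|1|3|2|3
step 6: 2|0|2|1|3|0
1|2|1|3|0|0
2|3|1|2|3|2
1|3|2|0|3|3
step 7: 2|0|2|1|3|0
1|2|1|3|0|0
2|3|1|2|3|2
1|3|2|1|3|3
step 8: 2|0|2|1|3|0
1|2|1|3|0|0
2|3|1|2|3|2
1|3|2|2|3|3
step 9: 2|0|2|1|3|0
1|2|1|3|0|0
2|3|1|2|3|2
1|3|2|3|3|3
step 10: 2|0|2|2|3|0
1|2|2|0|2|1
2|3|2|1|2|0
1|3|3|2|2|1

1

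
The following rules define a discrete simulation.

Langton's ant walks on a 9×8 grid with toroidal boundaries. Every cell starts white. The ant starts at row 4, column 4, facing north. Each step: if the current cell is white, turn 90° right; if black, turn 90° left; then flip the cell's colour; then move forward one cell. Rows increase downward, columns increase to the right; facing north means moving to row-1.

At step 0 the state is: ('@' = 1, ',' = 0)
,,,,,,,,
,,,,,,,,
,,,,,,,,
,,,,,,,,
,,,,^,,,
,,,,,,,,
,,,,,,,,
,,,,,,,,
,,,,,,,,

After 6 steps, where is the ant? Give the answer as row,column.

gen 0: ,,,,,,,,
,,,,,,,,
,,,,,,,,
,,,,,,,,
,,,,^,,,
,,,,,,,,
,,,,,,,,
,,,,,,,,
,,,,,,,,
gen 1: ,,,,,,,,
,,,,,,,,
,,,,,,,,
,,,,,,,,
,,,,@>,,
,,,,,,,,
,,,,,,,,
,,,,,,,,
,,,,,,,,
gen 2: ,,,,,,,,
,,,,,,,,
,,,,,,,,
,,,,,,,,
,,,,@@,,
,,,,,v,,
,,,,,,,,
,,,,,,,,
,,,,,,,,
gen 3: ,,,,,,,,
,,,,,,,,
,,,,,,,,
,,,,,,,,
,,,,@@,,
,,,,<@,,
,,,,,,,,
,,,,,,,,
,,,,,,,,
gen 4: ,,,,,,,,
,,,,,,,,
,,,,,,,,
,,,,,,,,
,,,,^@,,
,,,,@@,,
,,,,,,,,
,,,,,,,,
,,,,,,,,
gen 5: ,,,,,,,,
,,,,,,,,
,,,,,,,,
,,,,,,,,
,,,<,@,,
,,,,@@,,
,,,,,,,,
,,,,,,,,
,,,,,,,,
gen 6: ,,,,,,,,
,,,,,,,,
,,,,,,,,
,,,^,,,,
,,,@,@,,
,,,,@@,,
,,,,,,,,
,,,,,,,,
,,,,,,,,

3,3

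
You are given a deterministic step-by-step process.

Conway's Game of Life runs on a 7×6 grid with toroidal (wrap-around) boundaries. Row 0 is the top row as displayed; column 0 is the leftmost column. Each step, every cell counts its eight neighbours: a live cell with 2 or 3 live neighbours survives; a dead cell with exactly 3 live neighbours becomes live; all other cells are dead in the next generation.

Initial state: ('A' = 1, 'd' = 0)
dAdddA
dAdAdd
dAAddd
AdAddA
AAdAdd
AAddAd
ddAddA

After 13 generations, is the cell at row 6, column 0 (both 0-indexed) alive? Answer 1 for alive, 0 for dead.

0

0) dAdddA
dAdAdd
dAAddd
AdAddA
AAdAdd
AAddAd
ddAddA
1) dAddAd
dAdddd
dddAdd
dddAdA
dddAAd
dddAAd
ddAdAA
2) AAAAAA
ddAddd
ddAdAd
ddAAdd
ddAddA
ddAddd
ddAddA
3) AdddAA
Addddd
dAAddd
dAAdAd
dAAddd
dAAAdd
dddddA
4) AdddAd
Addddd
AdAAdd
Addddd
Addddd
AAdAdd
dAAAdA
5) AdAAAd
AddAdd
AddddA
AddddA
AddddA
dddAAA
dddAdA
6) AAAddd
AdAAdd
dAddAd
dAddAd
dddddd
dddAdd
Addddd
7) AdAAdA
AddAdA
AAddAA
dddddd
dddddd
dddddd
AdAddd
8) ddAAdd
dddAdd
dAddAd
AddddA
dddddd
dddddd
AdAAdA
9) dAdddd
dddAAd
AdddAA
AddddA
dddddd
dddddd
dAAAAd
10) dAdddd
AddAAd
AddAdd
AdddAd
dddddd
ddAAdd
dAAAdd
11) AAddAd
AAAAAA
AAdAdd
dddddA
dddAdd
dAdAdd
dAdAdd
12) dddddd
dddddd
dddAdd
AdAdAd
ddAdAd
dddAAd
dAdAAd
13) dddddd
dddddd
dddAdd
dAAdAA
dAAdAd
dddddA
ddAAAd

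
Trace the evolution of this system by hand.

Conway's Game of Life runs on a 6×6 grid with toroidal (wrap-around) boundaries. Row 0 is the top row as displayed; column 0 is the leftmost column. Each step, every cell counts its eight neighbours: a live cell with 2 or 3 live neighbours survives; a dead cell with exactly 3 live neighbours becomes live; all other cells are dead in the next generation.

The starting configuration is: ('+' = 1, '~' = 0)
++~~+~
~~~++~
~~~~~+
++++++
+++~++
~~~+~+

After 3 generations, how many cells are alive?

step 0: ++~~+~
~~~++~
~~~~~+
++++++
+++~++
~~~+~+
step 1: +~+~~~
+~~++~
~+~~~~
~~~~~~
~~~~~~
~~~+~~
step 2: ~++~++
+~++~+
~~~~~~
~~~~~~
~~~~~~
~~~~~~
step 3: ~++~++
+~++~+
~~~~~~
~~~~~~
~~~~~~
~~~~~~

8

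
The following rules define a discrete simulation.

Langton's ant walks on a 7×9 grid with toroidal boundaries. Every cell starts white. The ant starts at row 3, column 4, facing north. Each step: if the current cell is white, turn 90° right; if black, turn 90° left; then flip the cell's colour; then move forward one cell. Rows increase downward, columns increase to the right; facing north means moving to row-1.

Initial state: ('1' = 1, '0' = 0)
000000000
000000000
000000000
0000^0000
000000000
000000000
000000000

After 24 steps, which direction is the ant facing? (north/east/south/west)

south

0) 000000000
000000000
000000000
0000^0000
000000000
000000000
000000000
1) 000000000
000000000
000000000
00001>000
000000000
000000000
000000000
2) 000000000
000000000
000000000
000011000
00000v000
000000000
000000000
3) 000000000
000000000
000000000
000011000
0000<1000
000000000
000000000
4) 000000000
000000000
000000000
0000^1000
000011000
000000000
000000000
5) 000000000
000000000
000000000
000<01000
000011000
000000000
000000000
6) 000000000
000000000
000^00000
000101000
000011000
000000000
000000000
7) 000000000
000000000
0001>0000
000101000
000011000
000000000
000000000
8) 000000000
000000000
000110000
0001v1000
000011000
000000000
000000000
9) 000000000
000000000
000110000
000<11000
000011000
000000000
000000000
10) 000000000
000000000
000110000
000011000
000v11000
000000000
000000000
11) 000000000
000000000
000110000
000011000
00<111000
000000000
000000000
12) 000000000
000000000
000110000
00^011000
001111000
000000000
000000000
13) 000000000
000000000
000110000
001>11000
001111000
000000000
000000000
14) 000000000
000000000
000110000
001111000
001v11000
000000000
000000000
15) 000000000
000000000
000110000
001111000
0010>1000
000000000
000000000
16) 000000000
000000000
000110000
0011^1000
001001000
000000000
000000000
17) 000000000
000000000
000110000
001<01000
001001000
000000000
000000000
18) 000000000
000000000
000110000
001001000
001v01000
000000000
000000000
19) 000000000
000000000
000110000
001001000
00<101000
000000000
000000000
20) 000000000
000000000
000110000
001001000
000101000
00v000000
000000000
21) 000000000
000000000
000110000
001001000
000101000
0<1000000
000000000
22) 000000000
000000000
000110000
001001000
0^0101000
011000000
000000000
23) 000000000
000000000
000110000
001001000
01>101000
011000000
000000000
24) 000000000
000000000
000110000
001001000
011101000
01v000000
000000000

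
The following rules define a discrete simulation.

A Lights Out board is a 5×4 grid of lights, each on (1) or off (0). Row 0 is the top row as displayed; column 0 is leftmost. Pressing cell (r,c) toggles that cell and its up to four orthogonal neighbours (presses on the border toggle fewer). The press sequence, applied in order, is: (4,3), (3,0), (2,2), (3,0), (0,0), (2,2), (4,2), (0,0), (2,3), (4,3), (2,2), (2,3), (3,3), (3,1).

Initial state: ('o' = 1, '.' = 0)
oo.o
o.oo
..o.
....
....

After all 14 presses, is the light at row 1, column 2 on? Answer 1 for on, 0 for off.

0

[0] oo.o
o.oo
..o.
....
....
[1] oo.o
o.oo
..o.
...o
..oo
[2] oo.o
o.oo
o.o.
oo.o
o.oo
[3] oo.o
o..o
oo.o
oooo
o.oo
[4] oo.o
o..o
.o.o
..oo
..oo
[5] ...o
...o
.o.o
..oo
..oo
[6] ...o
..oo
..o.
...o
..oo
[7] ...o
..oo
..o.
..oo
.o..
[8] oo.o
o.oo
..o.
..oo
.o..
[9] oo.o
o.o.
...o
..o.
.o..
[10] oo.o
o.o.
...o
..oo
.ooo
[11] oo.o
o...
.oo.
...o
.ooo
[12] oo.o
o..o
.o.o
....
.ooo
[13] oo.o
o..o
.o..
..oo
.oo.
[14] oo.o
o..o
....
oo.o
..o.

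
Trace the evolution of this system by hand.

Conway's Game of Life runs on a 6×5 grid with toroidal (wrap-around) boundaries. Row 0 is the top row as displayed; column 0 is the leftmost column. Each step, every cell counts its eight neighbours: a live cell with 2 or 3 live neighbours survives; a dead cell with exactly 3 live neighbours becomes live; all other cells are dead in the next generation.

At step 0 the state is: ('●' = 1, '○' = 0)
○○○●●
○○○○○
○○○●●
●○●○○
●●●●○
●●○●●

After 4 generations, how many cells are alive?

2

0) ○○○●●
○○○○○
○○○●●
●○●○○
●●●●○
●●○●●
1) ○○●●○
○○○○○
○○○●●
●○○○○
○○○○○
○○○○○
2) ○○○○○
○○●○●
○○○○●
○○○○●
○○○○○
○○○○○
3) ○○○○○
○○○●○
●○○○●
○○○○○
○○○○○
○○○○○
4) ○○○○○
○○○○●
○○○○●
○○○○○
○○○○○
○○○○○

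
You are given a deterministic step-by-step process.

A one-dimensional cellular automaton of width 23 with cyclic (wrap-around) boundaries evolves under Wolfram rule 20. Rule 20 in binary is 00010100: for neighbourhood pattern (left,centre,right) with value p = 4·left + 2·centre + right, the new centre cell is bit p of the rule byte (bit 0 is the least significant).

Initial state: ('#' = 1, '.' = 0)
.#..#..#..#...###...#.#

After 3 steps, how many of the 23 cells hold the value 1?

5

gen 0: .#..#..#..#...###...#.#
gen 1: .##.##.##.##.....#..#.#
gen 2: ............#....##.#.#
gen 3: #...........##......#.#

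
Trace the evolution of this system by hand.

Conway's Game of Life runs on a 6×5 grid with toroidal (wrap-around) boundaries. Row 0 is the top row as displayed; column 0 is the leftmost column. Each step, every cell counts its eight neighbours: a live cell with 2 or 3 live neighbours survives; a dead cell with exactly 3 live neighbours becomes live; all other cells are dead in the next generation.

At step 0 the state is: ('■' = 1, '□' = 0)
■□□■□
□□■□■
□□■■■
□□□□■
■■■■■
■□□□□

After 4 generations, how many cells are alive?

0) ■□□■□
□□■□■
□□■■■
□□□□■
■■■■■
■□□□□
1) ■■□■□
■■■□□
■□■□■
□□□□□
□■■■□
□□□□□
2) ■□□□■
□□□□□
■□■■■
■□□□■
□□■□□
■□□■■
3) ■□□■□
□■□□□
■■□■□
■□■□□
□■□□□
■■□■□
4) ■□□□□
□■□□□
■□□□■
■□■□■
□□□□■
■■□□□

10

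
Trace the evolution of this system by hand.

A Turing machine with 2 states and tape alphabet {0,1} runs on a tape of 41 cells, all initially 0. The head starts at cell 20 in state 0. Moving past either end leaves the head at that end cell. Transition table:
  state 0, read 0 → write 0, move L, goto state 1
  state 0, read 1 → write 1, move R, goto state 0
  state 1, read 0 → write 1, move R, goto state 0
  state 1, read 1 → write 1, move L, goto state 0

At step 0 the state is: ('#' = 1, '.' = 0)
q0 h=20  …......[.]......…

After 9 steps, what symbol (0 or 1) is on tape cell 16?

0

step 0: q0 h=20  …......[.]......…
step 1: q1 h=19  …......[.]......…
step 2: q0 h=20  ….....#[.]......…
step 3: q1 h=19  …......[#]......…
step 4: q0 h=18  …......[.]#.....…
step 5: q1 h=17  …......[.].#....…
step 6: q0 h=18  ….....#[.]#.....…
step 7: q1 h=17  …......[#].#....…
step 8: q0 h=16  …......[.]#.#...…
step 9: q1 h=15  …......[.].#.#..…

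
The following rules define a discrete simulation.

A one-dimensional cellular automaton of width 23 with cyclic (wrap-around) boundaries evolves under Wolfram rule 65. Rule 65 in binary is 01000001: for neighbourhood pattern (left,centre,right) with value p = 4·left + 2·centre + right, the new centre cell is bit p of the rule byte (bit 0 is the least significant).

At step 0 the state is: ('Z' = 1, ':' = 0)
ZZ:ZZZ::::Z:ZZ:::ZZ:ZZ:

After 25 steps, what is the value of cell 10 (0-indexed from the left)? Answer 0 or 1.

step 0: ZZ:ZZZ::::Z:ZZ:::ZZ:ZZ:
step 1: :Z:::Z:ZZ::::Z:Z::Z::Z:
step 2: :::Z::::Z:ZZ:::::::::::
step 3: ZZ:::ZZ::::Z:ZZZZZZZZZZ
step 4: :Z:Z::Z:ZZ:::::::::::::
step 5: :::::::::Z:ZZZZZZZZZZZZ
step 6: :ZZZZZZZ::::::::::::::Z
step 7: :::::::Z:ZZZZZZZZZZZZ::
step 8: ZZZZZZ::::::::::::::Z:Z
step 9: :::::Z:ZZZZZZZZZZZZ::::
step 10: ZZZZ::::::::::::::Z:ZZZ
step 11: :::Z:ZZZZZZZZZZZZ::::::
step 12: ZZ::::::::::::::Z:ZZZZZ
step 13: :Z:ZZZZZZZZZZZZ::::::::
step 14: ::::::::::::::Z:ZZZZZZZ
step 15: :ZZZZZZZZZZZZ:::::::::Z
step 16: ::::::::::::Z:ZZZZZZZ::
step 17: ZZZZZZZZZZZ:::::::::Z:Z
step 18: ::::::::::Z:ZZZZZZZ::::
step 19: ZZZZZZZZZ:::::::::Z:ZZZ
step 20: ::::::::Z:ZZZZZZZ::::::
step 21: ZZZZZZZ:::::::::Z:ZZZZZ
step 22: ::::::Z:ZZZZZZZ::::::::
step 23: ZZZZZ:::::::::Z:ZZZZZZZ
step 24: ::::Z:ZZZZZZZ::::::::::
step 25: ZZZ:::::::::Z:ZZZZZZZZZ

0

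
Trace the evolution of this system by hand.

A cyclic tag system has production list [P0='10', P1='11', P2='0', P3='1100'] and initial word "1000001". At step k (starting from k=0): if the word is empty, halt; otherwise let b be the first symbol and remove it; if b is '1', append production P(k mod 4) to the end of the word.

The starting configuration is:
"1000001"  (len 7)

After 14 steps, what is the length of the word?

step 0: "1000001"  (len 7)
step 1: "00000110"  (len 8)
step 2: "0000110"  (len 7)
step 3: "000110"  (len 6)
step 4: "00110"  (len 5)
step 5: "0110"  (len 4)
step 6: "110"  (len 3)
step 7: "100"  (len 3)
step 8: "001100"  (len 6)
step 9: "01100"  (len 5)
step 10: "1100"  (len 4)
step 11: "1000"  (len 4)
step 12: "0001100"  (len 7)
step 13: "001100"  (len 6)
step 14: "01100"  (len 5)

5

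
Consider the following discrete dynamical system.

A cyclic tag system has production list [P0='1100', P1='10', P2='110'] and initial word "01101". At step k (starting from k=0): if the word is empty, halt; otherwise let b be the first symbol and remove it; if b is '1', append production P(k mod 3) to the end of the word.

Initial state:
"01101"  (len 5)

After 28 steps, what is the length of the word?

t=0: "01101"  (len 5)
t=1: "1101"  (len 4)
t=2: "10110"  (len 5)
t=3: "0110110"  (len 7)
t=4: "110110"  (len 6)
t=5: "1011010"  (len 7)
t=6: "011010110"  (len 9)
t=7: "11010110"  (len 8)
t=8: "101011010"  (len 9)
t=9: "01011010110"  (len 11)
t=10: "1011010110"  (len 10)
t=11: "01101011010"  (len 11)
t=12: "1101011010"  (len 10)
t=13: "1010110101100"  (len 13)
t=14: "01011010110010"  (len 14)
t=15: "1011010110010"  (len 13)
t=16: "0110101100101100"  (len 16)
t=17: "110101100101100"  (len 15)
t=18: "10101100101100110"  (len 17)
t=19: "01011001011001101100"  (len 20)
t=20: "1011001011001101100"  (len 19)
t=21: "011001011001101100110"  (len 21)
t=22: "11001011001101100110"  (len 20)
t=23: "100101100110110011010"  (len 21)
t=24: "00101100110110011010110"  (len 23)
t=25: "0101100110110011010110"  (len 22)
t=26: "101100110110011010110"  (len 21)
t=27: "01100110110011010110110"  (len 23)
t=28: "1100110110011010110110"  (len 22)

22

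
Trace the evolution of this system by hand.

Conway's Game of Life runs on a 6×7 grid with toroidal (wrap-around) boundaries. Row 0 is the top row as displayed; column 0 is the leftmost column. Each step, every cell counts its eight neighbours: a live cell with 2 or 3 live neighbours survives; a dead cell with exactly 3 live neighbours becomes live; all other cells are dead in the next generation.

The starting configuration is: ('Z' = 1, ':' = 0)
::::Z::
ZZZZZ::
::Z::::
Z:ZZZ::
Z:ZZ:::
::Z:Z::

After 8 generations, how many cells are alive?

36

gen 0: ::::Z::
ZZZZZ::
::Z::::
Z:ZZZ::
Z:ZZ:::
::Z:Z::
gen 1: ::::ZZ:
:ZZ:Z::
Z::::::
::::Z::
:::::::
:ZZ:Z::
gen 2: ::::ZZ:
:Z:ZZZ:
:Z:Z:::
:::::::
:::Z:::
:::ZZZ:
gen 3: ::Z:::Z
:::Z:Z:
:::Z:::
::Z::::
:::Z:::
:::Z:Z:
gen 4: ::ZZ:ZZ
::ZZZ::
::ZZZ::
::ZZ:::
::ZZZ::
::ZZZ::
gen 5: :Z:::Z:
:Z:::::
:Z:::::
:Z:::::
:Z:::::
:Z:::::
gen 6: ZZZ::::
ZZZ::::
ZZZ::::
ZZZ::::
ZZZ::::
ZZZ::::
gen 7: :::Z::Z
:::Z::Z
:::Z::Z
:::Z::Z
:::Z::Z
:::Z::Z
gen 8: Z:ZZZZZ
Z:ZZZZZ
Z:ZZZZZ
Z:ZZZZZ
Z:ZZZZZ
Z:ZZZZZ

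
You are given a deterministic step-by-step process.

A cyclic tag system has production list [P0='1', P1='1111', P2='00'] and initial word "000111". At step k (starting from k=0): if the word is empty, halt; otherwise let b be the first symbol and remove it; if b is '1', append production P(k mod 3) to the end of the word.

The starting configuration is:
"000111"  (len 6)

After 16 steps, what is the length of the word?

16

gen 0: "000111"  (len 6)
gen 1: "00111"  (len 5)
gen 2: "0111"  (len 4)
gen 3: "111"  (len 3)
gen 4: "111"  (len 3)
gen 5: "111111"  (len 6)
gen 6: "1111100"  (len 7)
gen 7: "1111001"  (len 7)
gen 8: "1110011111"  (len 10)
gen 9: "11001111100"  (len 11)
gen 10: "10011111001"  (len 11)
gen 11: "00111110011111"  (len 14)
gen 12: "0111110011111"  (len 13)
gen 13: "111110011111"  (len 12)
gen 14: "111100111111111"  (len 15)
gen 15: "1110011111111100"  (len 16)
gen 16: "1100111111111001"  (len 16)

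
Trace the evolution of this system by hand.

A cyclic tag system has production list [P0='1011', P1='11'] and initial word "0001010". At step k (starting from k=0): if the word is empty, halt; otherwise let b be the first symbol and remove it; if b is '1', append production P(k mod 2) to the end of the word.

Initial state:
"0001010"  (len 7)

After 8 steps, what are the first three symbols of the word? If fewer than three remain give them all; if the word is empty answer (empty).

111

step 0: "0001010"  (len 7)
step 1: "001010"  (len 6)
step 2: "01010"  (len 5)
step 3: "1010"  (len 4)
step 4: "01011"  (len 5)
step 5: "1011"  (len 4)
step 6: "01111"  (len 5)
step 7: "1111"  (len 4)
step 8: "11111"  (len 5)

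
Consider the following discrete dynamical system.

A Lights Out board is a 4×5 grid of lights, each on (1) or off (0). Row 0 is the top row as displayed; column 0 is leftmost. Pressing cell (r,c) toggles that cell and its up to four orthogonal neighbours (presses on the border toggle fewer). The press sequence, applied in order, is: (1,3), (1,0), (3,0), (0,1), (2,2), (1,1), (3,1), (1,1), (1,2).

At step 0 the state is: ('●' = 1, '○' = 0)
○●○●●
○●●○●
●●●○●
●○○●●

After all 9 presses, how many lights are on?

gen 0: ○●○●●
○●●○●
●●●○●
●○○●●
gen 1: ○●○○●
○●○●○
●●●●●
●○○●●
gen 2: ●●○○●
●○○●○
○●●●●
●○○●●
gen 3: ●●○○●
●○○●○
●●●●●
○●○●●
gen 4: ○○●○●
●●○●○
●●●●●
○●○●●
gen 5: ○○●○●
●●●●○
●○○○●
○●●●●
gen 6: ○●●○●
○○○●○
●●○○●
○●●●●
gen 7: ○●●○●
○○○●○
●○○○●
●○○●●
gen 8: ○○●○●
●●●●○
●●○○●
●○○●●
gen 9: ○○○○●
●○○○○
●●●○●
●○○●●

9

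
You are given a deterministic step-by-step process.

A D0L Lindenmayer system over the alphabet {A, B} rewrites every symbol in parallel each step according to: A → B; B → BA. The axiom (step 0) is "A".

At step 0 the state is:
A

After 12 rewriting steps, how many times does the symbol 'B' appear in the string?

0) A
1) B
2) BA
3) BAB
4) BABBA
5) BABBABAB
6) BABBABABBABBA
7) BABBABABBABBABABBABAB
8) BABBABABBABBABABBABABBABBABABBABBA
9) BABBABABBABBABABBABABBABBABABBABBABABBABABBABBABABBABAB
10) BABBABABBABBABABBABABBABBABABBABBABABBABABBABBABABBABABBABBABABBABBABABBABABBABBABABBABBA
11) BABBABABBABBABABBABABBABBABABBABBABABBABABBABBABABBABABBAB…BBABABBABABBABBABABBABABBABBABABBABBABABBABABBABBABABBABAB  (len 144)
12) BABBABABBABBABABBABABBABBABABBABBABABBABABBABBABABBABABBAB…BBABABBABABBABBABABBABABBABBABABBABBABABBABABBABBABABBABBA  (len 233)

144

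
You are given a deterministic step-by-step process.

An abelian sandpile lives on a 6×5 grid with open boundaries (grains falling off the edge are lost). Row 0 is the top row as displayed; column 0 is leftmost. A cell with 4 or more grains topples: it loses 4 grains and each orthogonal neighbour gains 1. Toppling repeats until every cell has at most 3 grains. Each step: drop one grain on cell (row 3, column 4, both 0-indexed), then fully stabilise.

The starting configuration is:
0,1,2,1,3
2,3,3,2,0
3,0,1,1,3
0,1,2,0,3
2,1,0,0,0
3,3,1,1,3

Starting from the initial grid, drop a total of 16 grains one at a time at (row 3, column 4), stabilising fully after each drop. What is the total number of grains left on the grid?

51

[0] 0,1,2,1,3
2,3,3,2,0
3,0,1,1,3
0,1,2,0,3
2,1,0,0,0
3,3,1,1,3
[1] 0,1,2,1,3
2,3,3,2,1
3,0,1,2,0
0,1,2,1,1
2,1,0,0,1
3,3,1,1,3
[2] 0,1,2,1,3
2,3,3,2,1
3,0,1,2,0
0,1,2,1,2
2,1,0,0,1
3,3,1,1,3
[3] 0,1,2,1,3
2,3,3,2,1
3,0,1,2,0
0,1,2,1,3
2,1,0,0,1
3,3,1,1,3
[4] 0,1,2,1,3
2,3,3,2,1
3,0,1,2,1
0,1,2,2,0
2,1,0,0,2
3,3,1,1,3
[5] 0,1,2,1,3
2,3,3,2,1
3,0,1,2,1
0,1,2,2,1
2,1,0,0,2
3,3,1,1,3
[6] 0,1,2,1,3
2,3,3,2,1
3,0,1,2,1
0,1,2,2,2
2,1,0,0,2
3,3,1,1,3
[7] 0,1,2,1,3
2,3,3,2,1
3,0,1,2,1
0,1,2,2,3
2,1,0,0,2
3,3,1,1,3
[8] 0,1,2,1,3
2,3,3,2,1
3,0,1,2,2
0,1,2,3,0
2,1,0,0,3
3,3,1,1,3
[9] 0,1,2,1,3
2,3,3,2,1
3,0,1,2,2
0,1,2,3,1
2,1,0,0,3
3,3,1,1,3
[10] 0,1,2,1,3
2,3,3,2,1
3,0,1,2,2
0,1,2,3,2
2,1,0,0,3
3,3,1,1,3
[11] 0,1,2,1,3
2,3,3,2,1
3,0,1,2,2
0,1,2,3,3
2,1,0,0,3
3,3,1,1,3
[12] 0,1,2,1,3
2,3,3,2,1
3,0,1,3,3
0,1,3,0,2
2,1,0,2,1
3,3,1,2,0
[13] 0,1,2,1,3
2,3,3,2,1
3,0,1,3,3
0,1,3,0,3
2,1,0,2,1
3,3,1,2,0
[14] 0,1,2,1,3
2,3,3,3,2
3,0,2,0,1
0,1,3,2,1
2,1,0,2,2
3,3,1,2,0
[15] 0,1,2,1,3
2,3,3,3,2
3,0,2,0,1
0,1,3,2,2
2,1,0,2,2
3,3,1,2,0
[16] 0,1,2,1,3
2,3,3,3,2
3,0,2,0,1
0,1,3,2,3
2,1,0,2,2
3,3,1,2,0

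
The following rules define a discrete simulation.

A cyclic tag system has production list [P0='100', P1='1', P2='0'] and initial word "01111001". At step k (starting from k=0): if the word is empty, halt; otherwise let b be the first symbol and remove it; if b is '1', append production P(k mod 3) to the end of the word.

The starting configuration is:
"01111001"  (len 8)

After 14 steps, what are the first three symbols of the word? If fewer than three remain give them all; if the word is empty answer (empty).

101

t=0: "01111001"  (len 8)
t=1: "1111001"  (len 7)
t=2: "1110011"  (len 7)
t=3: "1100110"  (len 7)
t=4: "100110100"  (len 9)
t=5: "001101001"  (len 9)
t=6: "01101001"  (len 8)
t=7: "1101001"  (len 7)
t=8: "1010011"  (len 7)
t=9: "0100110"  (len 7)
t=10: "100110"  (len 6)
t=11: "001101"  (len 6)
t=12: "01101"  (len 5)
t=13: "1101"  (len 4)
t=14: "1011"  (len 4)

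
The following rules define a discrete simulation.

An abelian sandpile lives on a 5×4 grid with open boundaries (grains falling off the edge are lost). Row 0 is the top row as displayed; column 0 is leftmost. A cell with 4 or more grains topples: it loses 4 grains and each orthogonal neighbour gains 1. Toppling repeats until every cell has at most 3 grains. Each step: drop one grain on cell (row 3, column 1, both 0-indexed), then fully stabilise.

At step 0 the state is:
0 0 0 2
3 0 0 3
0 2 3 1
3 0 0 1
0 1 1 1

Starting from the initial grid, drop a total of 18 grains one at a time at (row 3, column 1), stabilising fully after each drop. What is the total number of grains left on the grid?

[0] 0 0 0 2
3 0 0 3
0 2 3 1
3 0 0 1
0 1 1 1
[1] 0 0 0 2
3 0 0 3
0 2 3 1
3 1 0 1
0 1 1 1
[2] 0 0 0 2
3 0 0 3
0 2 3 1
3 2 0 1
0 1 1 1
[3] 0 0 0 2
3 0 0 3
0 2 3 1
3 3 0 1
0 1 1 1
[4] 0 0 0 2
3 0 0 3
1 3 3 1
0 1 1 1
1 2 1 1
[5] 0 0 0 2
3 0 0 3
1 3 3 1
0 2 1 1
1 2 1 1
[6] 0 0 0 2
3 0 0 3
1 3 3 1
0 3 1 1
1 2 1 1
[7] 0 0 0 2
3 1 1 3
2 1 0 2
1 1 3 1
1 3 1 1
[8] 0 0 0 2
3 1 1 3
2 1 0 2
1 2 3 1
1 3 1 1
[9] 0 0 0 2
3 1 1 3
2 1 0 2
1 3 3 1
1 3 1 1
[10] 0 0 0 2
3 1 1 3
2 2 1 2
2 2 0 2
2 0 3 1
[11] 0 0 0 2
3 1 1 3
2 2 1 2
2 3 0 2
2 0 3 1
[12] 0 0 0 2
3 1 1 3
2 3 1 2
3 0 1 2
2 1 3 1
[13] 0 0 0 2
3 1 1 3
2 3 1 2
3 1 1 2
2 1 3 1
[14] 0 0 0 2
3 1 1 3
2 3 1 2
3 2 1 2
2 1 3 1
[15] 0 0 0 2
3 1 1 3
2 3 1 2
3 3 1 2
2 1 3 1
[16] 1 0 0 2
0 3 1 3
1 1 2 2
1 2 2 2
3 2 3 1
[17] 1 0 0 2
0 3 1 3
1 1 2 2
1 3 2 2
3 2 3 1
[18] 1 0 0 2
0 3 1 3
1 2 2 2
2 0 3 2
3 3 3 1

34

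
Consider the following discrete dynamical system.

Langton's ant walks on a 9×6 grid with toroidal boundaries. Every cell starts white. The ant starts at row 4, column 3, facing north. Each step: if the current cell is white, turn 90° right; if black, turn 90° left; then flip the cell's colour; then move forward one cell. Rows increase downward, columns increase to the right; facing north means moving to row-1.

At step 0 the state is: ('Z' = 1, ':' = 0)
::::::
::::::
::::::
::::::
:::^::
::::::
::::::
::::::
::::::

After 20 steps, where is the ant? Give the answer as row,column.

6,1

step 0: ::::::
::::::
::::::
::::::
:::^::
::::::
::::::
::::::
::::::
step 1: ::::::
::::::
::::::
::::::
:::Z>:
::::::
::::::
::::::
::::::
step 2: ::::::
::::::
::::::
::::::
:::ZZ:
::::v:
::::::
::::::
::::::
step 3: ::::::
::::::
::::::
::::::
:::ZZ:
:::<Z:
::::::
::::::
::::::
step 4: ::::::
::::::
::::::
::::::
:::^Z:
:::ZZ:
::::::
::::::
::::::
step 5: ::::::
::::::
::::::
::::::
::<:Z:
:::ZZ:
::::::
::::::
::::::
step 6: ::::::
::::::
::::::
::^:::
::Z:Z:
:::ZZ:
::::::
::::::
::::::
step 7: ::::::
::::::
::::::
::Z>::
::Z:Z:
:::ZZ:
::::::
::::::
::::::
step 8: ::::::
::::::
::::::
::ZZ::
::ZvZ:
:::ZZ:
::::::
::::::
::::::
step 9: ::::::
::::::
::::::
::ZZ::
::<ZZ:
:::ZZ:
::::::
::::::
::::::
step 10: ::::::
::::::
::::::
::ZZ::
:::ZZ:
::vZZ:
::::::
::::::
::::::
step 11: ::::::
::::::
::::::
::ZZ::
:::ZZ:
:<ZZZ:
::::::
::::::
::::::
step 12: ::::::
::::::
::::::
::ZZ::
:^:ZZ:
:ZZZZ:
::::::
::::::
::::::
step 13: ::::::
::::::
::::::
::ZZ::
:Z>ZZ:
:ZZZZ:
::::::
::::::
::::::
step 14: ::::::
::::::
::::::
::ZZ::
:ZZZZ:
:ZvZZ:
::::::
::::::
::::::
step 15: ::::::
::::::
::::::
::ZZ::
:ZZZZ:
:Z:>Z:
::::::
::::::
::::::
step 16: ::::::
::::::
::::::
::ZZ::
:ZZ^Z:
:Z::Z:
::::::
::::::
::::::
step 17: ::::::
::::::
::::::
::ZZ::
:Z<:Z:
:Z::Z:
::::::
::::::
::::::
step 18: ::::::
::::::
::::::
::ZZ::
:Z::Z:
:Zv:Z:
::::::
::::::
::::::
step 19: ::::::
::::::
::::::
::ZZ::
:Z::Z:
:<Z:Z:
::::::
::::::
::::::
step 20: ::::::
::::::
::::::
::ZZ::
:Z::Z:
::Z:Z:
:v::::
::::::
::::::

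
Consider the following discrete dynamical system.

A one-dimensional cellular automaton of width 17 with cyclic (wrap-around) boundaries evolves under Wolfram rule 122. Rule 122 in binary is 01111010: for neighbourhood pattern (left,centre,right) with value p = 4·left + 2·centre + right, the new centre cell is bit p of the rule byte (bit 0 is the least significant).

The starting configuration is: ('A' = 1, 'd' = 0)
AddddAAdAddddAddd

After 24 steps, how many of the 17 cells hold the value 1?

7

0) AddddAAdAddddAddd
1) dAddAAAAdAddAdAdA
2) AdAAAddAAdAAdAdAd
3) dAAdAAAAAAAAAdAdA
4) AAAAAdddddddAAdAd
5) AdddAAdddddAAAAdA
6) AAdAAAAdddAAddAAA
7) dAAAddAAdAAAAAAdd
8) AAdAAAAAAAddddAAd
9) AAAAdddddAAddAAAA
10) dddAAdddAAAAAAddd
11) ddAAAAdAAddddAAdd
12) dAAddAAAAAddAAAAd
13) AAAAAAdddAAAAddAA
14) dddddAAdAAddAAAAd
15) ddddAAAAAAAAAddAA
16) AddAAdddddddAAAAA
17) AAAAAAdddddAAdddd
18) AddddAAdddAAAAddA
19) AAddAAAAdAAddAAAA
20) dAAAAddAAAAAAAddd
21) AAddAAAAdddddAAdd
22) AAAAAddAAdddAAAAA
23) ddddAAAAAAdAAdddd
24) dddAAddddAAAAAddd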